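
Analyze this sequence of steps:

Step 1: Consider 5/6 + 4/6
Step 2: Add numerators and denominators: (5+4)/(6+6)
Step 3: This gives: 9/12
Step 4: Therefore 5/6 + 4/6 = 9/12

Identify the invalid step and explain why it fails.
Step 2: Add numerators and denominators: (5+4)/(6+6)

Step 2 incorrectly adds fractions by separately adding numerators and denominators. This is wrong. The correct method requires a common denominator: 5/6 + 4/6 = (5×6 + 4×6)/(6×6) = 54/36 = 3/2. The method used gives 9/12, which is different.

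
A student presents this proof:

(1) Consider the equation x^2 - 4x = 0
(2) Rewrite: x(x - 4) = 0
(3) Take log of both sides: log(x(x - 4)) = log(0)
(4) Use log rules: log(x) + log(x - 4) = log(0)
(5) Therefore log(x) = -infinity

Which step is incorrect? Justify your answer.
Step 3: Take log of both sides: log(x(x - 4)) = log(0)

Step 3 takes the logarithm of both sides, resulting in log(0) on the right side. The logarithm is only defined for positive numbers; log(0) is undefined (approaches negative infinity). This operation is invalid.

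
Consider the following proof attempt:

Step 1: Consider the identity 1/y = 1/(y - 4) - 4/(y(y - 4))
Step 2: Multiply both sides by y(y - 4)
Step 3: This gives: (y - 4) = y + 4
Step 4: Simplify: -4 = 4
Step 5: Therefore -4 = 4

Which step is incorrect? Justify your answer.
Step 3: This gives: (y - 4) = y + 4

Step 3 makes a sign error when clearing denominators. Multiplying -4/(y(y - 4)) by y(y - 4) gives -4, not +4. The correct result is (y - 4) = y - 4, which is trivially true, not (y - 4) = y + 4. (Step 1 is a valid identity: 1/(y - 4) - 4/(y(y - 4)) = (y - 4)/(y(y - 4)) = 1/y.)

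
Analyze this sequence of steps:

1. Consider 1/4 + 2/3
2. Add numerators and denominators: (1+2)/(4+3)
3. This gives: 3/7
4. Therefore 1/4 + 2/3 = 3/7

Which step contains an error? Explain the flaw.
Step 2: Add numerators and denominators: (1+2)/(4+3)

Step 2 incorrectly adds fractions by separately adding numerators and denominators. This is wrong. The correct method requires a common denominator: 1/4 + 2/3 = (1×3 + 2×4)/(4×3) = 11/12 = 11/12. The method used gives 3/7, which is different.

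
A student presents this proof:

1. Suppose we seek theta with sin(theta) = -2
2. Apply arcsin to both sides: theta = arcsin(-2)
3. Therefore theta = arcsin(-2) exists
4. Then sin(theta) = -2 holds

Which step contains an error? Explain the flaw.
Step 2: Apply arcsin to both sides: theta = arcsin(-2)

Step 2 applies arcsin to -2. However, arcsin(x) is only defined for x in [-1, 1] because sin(theta) can only produce values in that range. Since |-2| > 1, arcsin(-2) is undefined. There is no angle whose sine equals -2.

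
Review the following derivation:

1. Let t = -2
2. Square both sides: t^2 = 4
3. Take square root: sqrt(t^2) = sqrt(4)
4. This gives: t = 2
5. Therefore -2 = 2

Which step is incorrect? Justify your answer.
Step 4: This gives: t = 2

Step 4 incorrectly states that sqrt(t^2) = t. The correct identity is sqrt(t^2) = |t|. Since t = -2 < 0, we have sqrt(t^2) = |-2| = 2, not t = -2.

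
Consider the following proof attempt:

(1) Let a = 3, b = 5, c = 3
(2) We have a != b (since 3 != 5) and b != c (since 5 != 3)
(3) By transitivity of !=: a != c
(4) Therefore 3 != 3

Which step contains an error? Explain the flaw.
Step 3: By transitivity of !=: a != c

Step 3 incorrectly applies transitivity to the '!=' relation. Transitivity states: if a R b and b R c, then a R c. However, '!=' is not transitive. Counterexample: 3 != 5 and 5 != 3, but 3 = 3 (both equal 3). Transitivity holds for relations like <, <=, =, but not for !=.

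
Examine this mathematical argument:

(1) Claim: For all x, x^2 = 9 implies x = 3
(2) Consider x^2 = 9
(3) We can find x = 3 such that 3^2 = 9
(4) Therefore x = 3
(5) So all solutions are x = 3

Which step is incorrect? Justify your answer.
Step 4: Therefore x = 3

Step 4 incorrectly concludes that x = 3 is the only solution. The proof shows that x = 3 is A solution (existence), but does not show it is the ONLY solution (uniqueness). In fact, x = -3 is also a solution since (-3)^2 = 9. Finding one solution doesn't prove there are no others.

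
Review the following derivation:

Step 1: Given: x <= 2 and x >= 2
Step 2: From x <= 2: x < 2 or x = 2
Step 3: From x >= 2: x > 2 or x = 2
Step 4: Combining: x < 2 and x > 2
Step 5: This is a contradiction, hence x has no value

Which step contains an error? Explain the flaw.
Step 4: Combining: x < 2 and x > 2

Step 4 incorrectly combines the conditions. From x <= 2 and x >= 2, the intersection is x = 2. The error treats the 'or' cases as 'and' requirements. The correct conclusion is that x = 2 is the unique solution, not that no solution exists.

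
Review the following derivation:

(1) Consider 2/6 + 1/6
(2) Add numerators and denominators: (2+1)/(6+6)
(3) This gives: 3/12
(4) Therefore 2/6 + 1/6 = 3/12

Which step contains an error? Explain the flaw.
Step 2: Add numerators and denominators: (2+1)/(6+6)

Step 2 incorrectly adds fractions by separately adding numerators and denominators. This is wrong. The correct method requires a common denominator: 2/6 + 1/6 = (2×6 + 1×6)/(6×6) = 18/36 = 1/2. The method used gives 3/12, which is different.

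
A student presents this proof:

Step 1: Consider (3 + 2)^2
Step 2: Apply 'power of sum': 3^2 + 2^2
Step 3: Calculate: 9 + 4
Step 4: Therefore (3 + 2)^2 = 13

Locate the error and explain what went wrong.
Step 2: Apply 'power of sum': 3^2 + 2^2

Step 2 incorrectly applies a non-existent rule '(a+b)^n = a^n + b^n'. This is false in general. The correct expansion uses the binomial theorem. The actual value is (3 + 2)^2 = 5^2 = 25, not 13.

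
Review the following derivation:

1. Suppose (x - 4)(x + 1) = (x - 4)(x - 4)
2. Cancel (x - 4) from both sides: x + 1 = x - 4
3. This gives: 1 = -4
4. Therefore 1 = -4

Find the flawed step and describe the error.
Step 2: Cancel (x - 4) from both sides: x + 1 = x - 4

Step 2 cancels (x - 4) from both sides. This is only valid if (x - 4) ≠ 0, i.e., x ≠ 4. When x = 4, both sides equal zero regardless of the other factors. The correct approach requires considering x = 4 as a separate case.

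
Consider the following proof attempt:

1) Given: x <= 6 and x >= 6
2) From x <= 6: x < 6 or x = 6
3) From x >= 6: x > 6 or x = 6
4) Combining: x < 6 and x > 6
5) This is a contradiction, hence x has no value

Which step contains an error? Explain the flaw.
Step 4: Combining: x < 6 and x > 6

Step 4 incorrectly combines the conditions. From x <= 6 and x >= 6, the intersection is x = 6. The error treats the 'or' cases as 'and' requirements. The correct conclusion is that x = 6 is the unique solution, not that no solution exists.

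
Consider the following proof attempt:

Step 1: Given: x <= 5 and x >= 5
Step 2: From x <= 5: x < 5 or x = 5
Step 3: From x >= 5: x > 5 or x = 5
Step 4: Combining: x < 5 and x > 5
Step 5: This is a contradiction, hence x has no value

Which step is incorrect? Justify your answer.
Step 4: Combining: x < 5 and x > 5

Step 4 incorrectly combines the conditions. From x <= 5 and x >= 5, the intersection is x = 5. The error treats the 'or' cases as 'and' requirements. The correct conclusion is that x = 5 is the unique solution, not that no solution exists.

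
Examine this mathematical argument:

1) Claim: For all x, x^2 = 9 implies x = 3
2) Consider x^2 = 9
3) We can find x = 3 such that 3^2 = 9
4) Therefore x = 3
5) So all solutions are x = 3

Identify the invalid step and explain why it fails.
Step 4: Therefore x = 3

Step 4 incorrectly concludes that x = 3 is the only solution. The proof shows that x = 3 is A solution (existence), but does not show it is the ONLY solution (uniqueness). In fact, x = -3 is also a solution since (-3)^2 = 9. Finding one solution doesn't prove there are no others.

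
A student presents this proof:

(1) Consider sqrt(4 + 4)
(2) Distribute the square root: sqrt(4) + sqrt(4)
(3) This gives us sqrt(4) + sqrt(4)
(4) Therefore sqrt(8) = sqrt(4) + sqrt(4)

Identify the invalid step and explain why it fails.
Step 2: Distribute the square root: sqrt(4) + sqrt(4)

Step 2 incorrectly 'distributes' the square root over addition. The square root function does not distribute: sqrt(a + b) ≠ sqrt(a) + sqrt(b). In fact, sqrt(4 + 4) = sqrt(8) ≈ 2.8284, while sqrt(4) + sqrt(4) ≈ 4.0000.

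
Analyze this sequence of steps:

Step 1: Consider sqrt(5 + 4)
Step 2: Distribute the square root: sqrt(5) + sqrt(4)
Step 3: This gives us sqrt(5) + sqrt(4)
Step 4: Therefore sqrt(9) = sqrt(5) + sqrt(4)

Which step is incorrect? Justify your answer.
Step 2: Distribute the square root: sqrt(5) + sqrt(4)

Step 2 incorrectly 'distributes' the square root over addition. The square root function does not distribute: sqrt(a + b) ≠ sqrt(a) + sqrt(b). In fact, sqrt(5 + 4) = sqrt(9) ≈ 3.0000, while sqrt(5) + sqrt(4) ≈ 4.2361.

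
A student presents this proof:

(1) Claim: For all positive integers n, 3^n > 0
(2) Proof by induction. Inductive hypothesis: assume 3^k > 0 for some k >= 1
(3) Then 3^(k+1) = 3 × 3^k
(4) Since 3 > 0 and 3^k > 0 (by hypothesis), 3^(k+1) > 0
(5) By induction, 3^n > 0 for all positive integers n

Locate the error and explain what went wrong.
Step 5: By induction, 3^n > 0 for all positive integers n

Step 5 concludes the proof by induction, but no base case was ever established. A valid induction proof requires: (1) a base case proving 3^1 > 0, and (2) an inductive step showing IF 3^k > 0 THEN 3^(k+1) > 0. Steps 2-4 correctly establish the inductive step, but without the base case the conclusion in step 5 does not follow.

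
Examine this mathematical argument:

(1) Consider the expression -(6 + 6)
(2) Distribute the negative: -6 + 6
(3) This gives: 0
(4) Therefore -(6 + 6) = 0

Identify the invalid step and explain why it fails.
Step 2: Distribute the negative: -6 + 6

Step 2 incorrectly distributes the negative sign. The correct distribution is -(6 + 6) = -6 - 6 = -12. The negative must be applied to both terms, not just the first. The error treats -(6 + 6) as -6 + 6, which equals 0 instead of -12.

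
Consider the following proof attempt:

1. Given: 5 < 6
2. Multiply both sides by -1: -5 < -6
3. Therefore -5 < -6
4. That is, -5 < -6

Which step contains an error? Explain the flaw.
Step 2: Multiply both sides by -1: -5 < -6

Step 2 multiplies both sides by -1 but fails to reverse the inequality sign. When multiplying (or dividing) an inequality by a negative number, the direction must be reversed. Since 5 < 6, we should get -5 > -6, i.e., -5 > -6.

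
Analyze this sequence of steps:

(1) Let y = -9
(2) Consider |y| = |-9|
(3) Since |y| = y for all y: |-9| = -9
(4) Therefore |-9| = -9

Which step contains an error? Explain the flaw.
Step 3: Since |y| = y for all y: |-9| = -9

Step 3 incorrectly states that |y| = y for all y. The correct definition is |y| = y when y >= 0, and |y| = -y when y < 0. Since -9 < 0, we have |-9| = -(-9) = 9, not -9.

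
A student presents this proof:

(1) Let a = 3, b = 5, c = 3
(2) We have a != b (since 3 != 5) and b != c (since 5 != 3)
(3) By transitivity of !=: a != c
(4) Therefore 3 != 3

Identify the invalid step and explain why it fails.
Step 3: By transitivity of !=: a != c

Step 3 incorrectly applies transitivity to the '!=' relation. Transitivity states: if a R b and b R c, then a R c. However, '!=' is not transitive. Counterexample: 3 != 5 and 5 != 3, but 3 = 3 (both equal 3). Transitivity holds for relations like <, <=, =, but not for !=.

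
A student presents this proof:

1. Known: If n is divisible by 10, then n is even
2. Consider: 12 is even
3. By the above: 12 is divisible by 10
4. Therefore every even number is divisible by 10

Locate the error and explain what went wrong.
Step 3: By the above: 12 is divisible by 10

Step 3 commits the fallacy of affirming the consequent. The known fact 'divisible by 10 → even' does NOT imply 'even → divisible by 10'. That would be the converse, which is false. For example, 12 is even but 12 ÷ 10 = 1.20, which is not an integer.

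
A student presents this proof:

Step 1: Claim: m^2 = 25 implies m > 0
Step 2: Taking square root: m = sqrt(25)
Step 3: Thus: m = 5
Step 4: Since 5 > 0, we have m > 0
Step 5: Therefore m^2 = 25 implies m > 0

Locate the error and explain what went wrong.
Step 2: Taking square root: m = sqrt(25)

Step 2 takes the square root and assumes the positive root only. The equation m^2 = 25 actually has two solutions: m = 5 and m = -5. The proof silently assumes m > 0 without justification, then uses this assumption to conclude m > 0, which is circular. The counterexample m = -5 shows the claim is false.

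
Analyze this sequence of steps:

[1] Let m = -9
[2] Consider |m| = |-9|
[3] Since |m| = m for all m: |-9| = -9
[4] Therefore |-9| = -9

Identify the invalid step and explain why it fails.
Step 3: Since |m| = m for all m: |-9| = -9

Step 3 incorrectly states that |m| = m for all m. The correct definition is |m| = m when m >= 0, and |m| = -m when m < 0. Since -9 < 0, we have |-9| = -(-9) = 9, not -9.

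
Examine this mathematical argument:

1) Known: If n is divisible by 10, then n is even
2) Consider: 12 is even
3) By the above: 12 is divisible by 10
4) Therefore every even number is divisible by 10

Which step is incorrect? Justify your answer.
Step 3: By the above: 12 is divisible by 10

Step 3 commits the fallacy of affirming the consequent. The known fact 'divisible by 10 → even' does NOT imply 'even → divisible by 10'. That would be the converse, which is false. For example, 12 is even but 12 ÷ 10 = 1.20, which is not an integer.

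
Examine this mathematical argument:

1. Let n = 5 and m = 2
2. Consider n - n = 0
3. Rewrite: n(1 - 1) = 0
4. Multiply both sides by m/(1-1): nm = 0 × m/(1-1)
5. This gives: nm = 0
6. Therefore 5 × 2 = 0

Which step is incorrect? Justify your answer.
Step 4: Multiply both sides by m/(1-1): nm = 0 × m/(1-1)

Step 4 multiplies both sides by m/(1-1). However, 1-1 = 0, so this is multiplication by m/0, which is undefined. We cannot multiply by an undefined expression.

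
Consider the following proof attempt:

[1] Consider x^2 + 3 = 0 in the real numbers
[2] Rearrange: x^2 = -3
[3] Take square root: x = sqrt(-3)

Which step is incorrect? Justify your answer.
Step 3: Take square root: x = sqrt(-3)

Step 3 takes the square root of -3, which is negative. In the real number system, the square root of a negative number is undefined. The equation x^2 + 3 = 0 has no real solutions. Square roots of negative numbers only exist in the complex numbers.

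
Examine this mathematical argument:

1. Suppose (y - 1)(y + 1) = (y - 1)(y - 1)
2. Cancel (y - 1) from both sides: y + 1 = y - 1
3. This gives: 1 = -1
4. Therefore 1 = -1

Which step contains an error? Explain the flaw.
Step 2: Cancel (y - 1) from both sides: y + 1 = y - 1

Step 2 cancels (y - 1) from both sides. This is only valid if (y - 1) ≠ 0, i.e., y ≠ 1. When y = 1, both sides equal zero regardless of the other factors. The correct approach requires considering y = 1 as a separate case.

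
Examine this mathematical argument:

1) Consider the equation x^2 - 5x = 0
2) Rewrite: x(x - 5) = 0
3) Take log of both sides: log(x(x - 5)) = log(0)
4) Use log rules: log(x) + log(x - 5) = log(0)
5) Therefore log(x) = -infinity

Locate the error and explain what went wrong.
Step 3: Take log of both sides: log(x(x - 5)) = log(0)

Step 3 takes the logarithm of both sides, resulting in log(0) on the right side. The logarithm is only defined for positive numbers; log(0) is undefined (approaches negative infinity). This operation is invalid.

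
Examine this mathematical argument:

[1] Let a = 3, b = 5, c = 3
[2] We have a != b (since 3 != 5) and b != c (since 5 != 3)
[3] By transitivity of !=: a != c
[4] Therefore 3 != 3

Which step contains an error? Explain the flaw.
Step 3: By transitivity of !=: a != c

Step 3 incorrectly applies transitivity to the '!=' relation. Transitivity states: if a R b and b R c, then a R c. However, '!=' is not transitive. Counterexample: 3 != 5 and 5 != 3, but 3 = 3 (both equal 3). Transitivity holds for relations like <, <=, =, but not for !=.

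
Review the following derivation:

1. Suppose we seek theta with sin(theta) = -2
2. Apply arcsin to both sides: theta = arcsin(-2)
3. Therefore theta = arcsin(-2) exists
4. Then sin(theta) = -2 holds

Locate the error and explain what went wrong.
Step 2: Apply arcsin to both sides: theta = arcsin(-2)

Step 2 applies arcsin to -2. However, arcsin(x) is only defined for x in [-1, 1] because sin(theta) can only produce values in that range. Since |-2| > 1, arcsin(-2) is undefined. There is no angle whose sine equals -2.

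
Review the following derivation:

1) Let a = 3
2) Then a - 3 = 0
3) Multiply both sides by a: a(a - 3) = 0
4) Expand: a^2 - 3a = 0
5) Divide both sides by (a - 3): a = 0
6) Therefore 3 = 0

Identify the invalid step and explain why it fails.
Step 5: Divide both sides by (a - 3): a = 0

Step 5 divides both sides by (a - 3). However, since a = 3, we have (a - 3) = 0. Division by zero is undefined, making this step invalid.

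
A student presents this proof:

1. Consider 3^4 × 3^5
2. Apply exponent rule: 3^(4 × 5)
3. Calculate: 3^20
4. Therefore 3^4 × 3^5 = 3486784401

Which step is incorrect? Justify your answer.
Step 2: Apply exponent rule: 3^(4 × 5)

Step 2 incorrectly states that a^b × a^c = a^(b×c). The correct rule is a^b × a^c = a^(b+c). The actual value is 3^4 × 3^5 = 3^9 = 19683, not 3^20 = 3486784401.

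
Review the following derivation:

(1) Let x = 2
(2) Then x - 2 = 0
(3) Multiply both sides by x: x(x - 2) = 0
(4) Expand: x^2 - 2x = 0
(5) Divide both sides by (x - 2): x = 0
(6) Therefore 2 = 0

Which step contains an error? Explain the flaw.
Step 5: Divide both sides by (x - 2): x = 0

Step 5 divides both sides by (x - 2). However, since x = 2, we have (x - 2) = 0. Division by zero is undefined, making this step invalid.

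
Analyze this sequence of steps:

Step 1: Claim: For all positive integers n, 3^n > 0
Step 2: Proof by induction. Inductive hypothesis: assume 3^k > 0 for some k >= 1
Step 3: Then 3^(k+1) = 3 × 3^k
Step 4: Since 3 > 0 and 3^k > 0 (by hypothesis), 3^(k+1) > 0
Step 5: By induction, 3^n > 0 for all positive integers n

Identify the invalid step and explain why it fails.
Step 5: By induction, 3^n > 0 for all positive integers n

Step 5 concludes the proof by induction, but no base case was ever established. A valid induction proof requires: (1) a base case proving 3^1 > 0, and (2) an inductive step showing IF 3^k > 0 THEN 3^(k+1) > 0. Steps 2-4 correctly establish the inductive step, but without the base case the conclusion in step 5 does not follow.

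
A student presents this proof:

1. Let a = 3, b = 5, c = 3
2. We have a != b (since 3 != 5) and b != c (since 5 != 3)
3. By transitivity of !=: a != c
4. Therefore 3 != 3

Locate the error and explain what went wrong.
Step 3: By transitivity of !=: a != c

Step 3 incorrectly applies transitivity to the '!=' relation. Transitivity states: if a R b and b R c, then a R c. However, '!=' is not transitive. Counterexample: 3 != 5 and 5 != 3, but 3 = 3 (both equal 3). Transitivity holds for relations like <, <=, =, but not for !=.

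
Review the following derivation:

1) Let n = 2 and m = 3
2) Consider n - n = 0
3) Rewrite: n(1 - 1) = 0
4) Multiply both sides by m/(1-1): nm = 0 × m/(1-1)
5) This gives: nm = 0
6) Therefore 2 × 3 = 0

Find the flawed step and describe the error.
Step 4: Multiply both sides by m/(1-1): nm = 0 × m/(1-1)

Step 4 multiplies both sides by m/(1-1). However, 1-1 = 0, so this is multiplication by m/0, which is undefined. We cannot multiply by an undefined expression.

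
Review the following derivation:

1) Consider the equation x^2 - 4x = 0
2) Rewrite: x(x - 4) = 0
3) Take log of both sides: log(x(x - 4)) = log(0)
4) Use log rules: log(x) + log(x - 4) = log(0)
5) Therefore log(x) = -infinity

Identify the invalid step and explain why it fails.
Step 3: Take log of both sides: log(x(x - 4)) = log(0)

Step 3 takes the logarithm of both sides, resulting in log(0) on the right side. The logarithm is only defined for positive numbers; log(0) is undefined (approaches negative infinity). This operation is invalid.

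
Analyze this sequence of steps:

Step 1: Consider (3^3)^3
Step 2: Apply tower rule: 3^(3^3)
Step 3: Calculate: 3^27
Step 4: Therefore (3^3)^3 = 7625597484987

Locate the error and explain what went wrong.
Step 2: Apply tower rule: 3^(3^3)

Step 2 incorrectly states that (a^b)^c = a^(b^c). The correct rule is (a^b)^c = a^(b×c). The actual value is (3^3)^3 = 3^9 = 19683, not 3^27 = 7625597484987.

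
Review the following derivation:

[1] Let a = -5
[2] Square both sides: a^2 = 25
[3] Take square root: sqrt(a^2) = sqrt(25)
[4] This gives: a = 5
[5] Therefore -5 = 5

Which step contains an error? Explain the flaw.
Step 4: This gives: a = 5

Step 4 incorrectly states that sqrt(a^2) = a. The correct identity is sqrt(a^2) = |a|. Since a = -5 < 0, we have sqrt(a^2) = |-5| = 5, not a = -5.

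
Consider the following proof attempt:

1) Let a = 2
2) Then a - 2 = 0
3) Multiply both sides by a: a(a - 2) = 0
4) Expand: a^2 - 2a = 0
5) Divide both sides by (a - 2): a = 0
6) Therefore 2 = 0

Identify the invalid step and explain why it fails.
Step 5: Divide both sides by (a - 2): a = 0

Step 5 divides both sides by (a - 2). However, since a = 2, we have (a - 2) = 0. Division by zero is undefined, making this step invalid.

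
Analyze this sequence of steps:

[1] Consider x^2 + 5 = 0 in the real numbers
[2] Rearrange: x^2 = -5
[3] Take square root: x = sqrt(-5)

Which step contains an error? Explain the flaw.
Step 3: Take square root: x = sqrt(-5)

Step 3 takes the square root of -5, which is negative. In the real number system, the square root of a negative number is undefined. The equation x^2 + 5 = 0 has no real solutions. Square roots of negative numbers only exist in the complex numbers.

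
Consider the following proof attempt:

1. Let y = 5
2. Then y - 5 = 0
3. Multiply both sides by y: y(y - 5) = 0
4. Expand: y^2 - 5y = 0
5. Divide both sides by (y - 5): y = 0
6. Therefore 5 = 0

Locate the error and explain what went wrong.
Step 5: Divide both sides by (y - 5): y = 0

Step 5 divides both sides by (y - 5). However, since y = 5, we have (y - 5) = 0. Division by zero is undefined, making this step invalid.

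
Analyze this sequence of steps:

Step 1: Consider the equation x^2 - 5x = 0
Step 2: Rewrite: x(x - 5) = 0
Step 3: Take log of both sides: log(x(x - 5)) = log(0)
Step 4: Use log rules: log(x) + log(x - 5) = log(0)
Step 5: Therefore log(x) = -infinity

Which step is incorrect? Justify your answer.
Step 3: Take log of both sides: log(x(x - 5)) = log(0)

Step 3 takes the logarithm of both sides, resulting in log(0) on the right side. The logarithm is only defined for positive numbers; log(0) is undefined (approaches negative infinity). This operation is invalid.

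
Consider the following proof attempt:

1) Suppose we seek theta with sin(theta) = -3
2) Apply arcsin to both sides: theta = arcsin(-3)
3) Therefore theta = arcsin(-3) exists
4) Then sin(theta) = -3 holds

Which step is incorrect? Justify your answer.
Step 2: Apply arcsin to both sides: theta = arcsin(-3)

Step 2 applies arcsin to -3. However, arcsin(x) is only defined for x in [-1, 1] because sin(theta) can only produce values in that range. Since |-3| > 1, arcsin(-3) is undefined. There is no angle whose sine equals -3.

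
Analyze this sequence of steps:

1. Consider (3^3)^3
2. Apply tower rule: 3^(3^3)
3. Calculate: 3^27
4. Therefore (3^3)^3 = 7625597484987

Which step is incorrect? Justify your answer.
Step 2: Apply tower rule: 3^(3^3)

Step 2 incorrectly states that (a^b)^c = a^(b^c). The correct rule is (a^b)^c = a^(b×c). The actual value is (3^3)^3 = 3^9 = 19683, not 3^27 = 7625597484987.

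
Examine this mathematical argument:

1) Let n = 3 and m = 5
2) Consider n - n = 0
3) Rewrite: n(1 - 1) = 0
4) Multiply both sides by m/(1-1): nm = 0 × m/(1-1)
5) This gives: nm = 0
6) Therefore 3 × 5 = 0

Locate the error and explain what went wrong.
Step 4: Multiply both sides by m/(1-1): nm = 0 × m/(1-1)

Step 4 multiplies both sides by m/(1-1). However, 1-1 = 0, so this is multiplication by m/0, which is undefined. We cannot multiply by an undefined expression.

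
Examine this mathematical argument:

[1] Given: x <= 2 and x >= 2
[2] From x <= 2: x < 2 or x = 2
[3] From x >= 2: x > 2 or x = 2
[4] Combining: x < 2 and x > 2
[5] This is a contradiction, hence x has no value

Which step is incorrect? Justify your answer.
Step 4: Combining: x < 2 and x > 2

Step 4 incorrectly combines the conditions. From x <= 2 and x >= 2, the intersection is x = 2. The error treats the 'or' cases as 'and' requirements. The correct conclusion is that x = 2 is the unique solution, not that no solution exists.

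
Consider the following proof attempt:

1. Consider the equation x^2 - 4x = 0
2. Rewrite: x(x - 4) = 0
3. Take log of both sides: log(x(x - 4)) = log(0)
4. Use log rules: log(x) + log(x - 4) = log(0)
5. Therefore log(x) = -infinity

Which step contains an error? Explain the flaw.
Step 3: Take log of both sides: log(x(x - 4)) = log(0)

Step 3 takes the logarithm of both sides, resulting in log(0) on the right side. The logarithm is only defined for positive numbers; log(0) is undefined (approaches negative infinity). This operation is invalid.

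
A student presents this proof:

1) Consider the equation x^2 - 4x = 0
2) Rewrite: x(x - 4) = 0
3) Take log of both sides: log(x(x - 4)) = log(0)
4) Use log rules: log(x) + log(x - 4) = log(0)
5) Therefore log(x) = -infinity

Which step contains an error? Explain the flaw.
Step 3: Take log of both sides: log(x(x - 4)) = log(0)

Step 3 takes the logarithm of both sides, resulting in log(0) on the right side. The logarithm is only defined for positive numbers; log(0) is undefined (approaches negative infinity). This operation is invalid.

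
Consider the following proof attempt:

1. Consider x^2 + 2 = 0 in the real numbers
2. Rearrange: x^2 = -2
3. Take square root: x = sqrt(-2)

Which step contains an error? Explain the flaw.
Step 3: Take square root: x = sqrt(-2)

Step 3 takes the square root of -2, which is negative. In the real number system, the square root of a negative number is undefined. The equation x^2 + 2 = 0 has no real solutions. Square roots of negative numbers only exist in the complex numbers.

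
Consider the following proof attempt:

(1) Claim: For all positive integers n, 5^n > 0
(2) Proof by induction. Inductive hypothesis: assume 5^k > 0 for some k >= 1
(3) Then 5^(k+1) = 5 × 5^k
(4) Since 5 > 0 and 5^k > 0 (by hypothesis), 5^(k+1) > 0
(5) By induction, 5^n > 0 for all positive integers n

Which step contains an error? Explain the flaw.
Step 5: By induction, 5^n > 0 for all positive integers n

Step 5 concludes the proof by induction, but no base case was ever established. A valid induction proof requires: (1) a base case proving 5^1 > 0, and (2) an inductive step showing IF 5^k > 0 THEN 5^(k+1) > 0. Steps 2-4 correctly establish the inductive step, but without the base case the conclusion in step 5 does not follow.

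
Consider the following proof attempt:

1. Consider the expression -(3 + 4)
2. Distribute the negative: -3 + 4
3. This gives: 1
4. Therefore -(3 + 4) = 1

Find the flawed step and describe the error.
Step 2: Distribute the negative: -3 + 4

Step 2 incorrectly distributes the negative sign. The correct distribution is -(3 + 4) = -3 - 4 = -7. The negative must be applied to both terms, not just the first. The error treats -(3 + 4) as -3 + 4, which equals 1 instead of -7.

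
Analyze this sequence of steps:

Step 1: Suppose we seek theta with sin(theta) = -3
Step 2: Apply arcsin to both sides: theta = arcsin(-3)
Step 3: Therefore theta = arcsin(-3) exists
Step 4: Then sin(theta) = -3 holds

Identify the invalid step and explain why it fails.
Step 2: Apply arcsin to both sides: theta = arcsin(-3)

Step 2 applies arcsin to -3. However, arcsin(x) is only defined for x in [-1, 1] because sin(theta) can only produce values in that range. Since |-3| > 1, arcsin(-3) is undefined. There is no angle whose sine equals -3.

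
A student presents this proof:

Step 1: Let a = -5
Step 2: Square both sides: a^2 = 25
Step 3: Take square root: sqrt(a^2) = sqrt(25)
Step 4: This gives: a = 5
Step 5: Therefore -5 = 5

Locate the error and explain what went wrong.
Step 4: This gives: a = 5

Step 4 incorrectly states that sqrt(a^2) = a. The correct identity is sqrt(a^2) = |a|. Since a = -5 < 0, we have sqrt(a^2) = |-5| = 5, not a = -5.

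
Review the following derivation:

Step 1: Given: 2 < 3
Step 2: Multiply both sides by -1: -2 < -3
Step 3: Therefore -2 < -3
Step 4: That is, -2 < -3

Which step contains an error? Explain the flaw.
Step 2: Multiply both sides by -1: -2 < -3

Step 2 multiplies both sides by -1 but fails to reverse the inequality sign. When multiplying (or dividing) an inequality by a negative number, the direction must be reversed. Since 2 < 3, we should get -2 > -3, i.e., -2 > -3.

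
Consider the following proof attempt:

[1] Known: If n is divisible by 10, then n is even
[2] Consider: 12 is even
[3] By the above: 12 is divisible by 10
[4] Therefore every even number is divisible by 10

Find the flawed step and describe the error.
Step 3: By the above: 12 is divisible by 10

Step 3 commits the fallacy of affirming the consequent. The known fact 'divisible by 10 → even' does NOT imply 'even → divisible by 10'. That would be the converse, which is false. For example, 12 is even but 12 ÷ 10 = 1.20, which is not an integer.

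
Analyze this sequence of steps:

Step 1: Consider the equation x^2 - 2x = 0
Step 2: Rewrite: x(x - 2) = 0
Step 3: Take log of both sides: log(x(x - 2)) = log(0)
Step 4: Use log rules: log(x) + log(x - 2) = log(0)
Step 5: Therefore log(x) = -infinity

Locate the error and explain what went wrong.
Step 3: Take log of both sides: log(x(x - 2)) = log(0)

Step 3 takes the logarithm of both sides, resulting in log(0) on the right side. The logarithm is only defined for positive numbers; log(0) is undefined (approaches negative infinity). This operation is invalid.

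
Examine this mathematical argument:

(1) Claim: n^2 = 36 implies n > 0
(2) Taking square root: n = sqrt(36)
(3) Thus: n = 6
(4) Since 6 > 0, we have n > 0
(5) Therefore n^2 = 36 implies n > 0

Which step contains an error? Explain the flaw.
Step 2: Taking square root: n = sqrt(36)

Step 2 takes the square root and assumes the positive root only. The equation n^2 = 36 actually has two solutions: n = 6 and n = -6. The proof silently assumes n > 0 without justification, then uses this assumption to conclude n > 0, which is circular. The counterexample n = -6 shows the claim is false.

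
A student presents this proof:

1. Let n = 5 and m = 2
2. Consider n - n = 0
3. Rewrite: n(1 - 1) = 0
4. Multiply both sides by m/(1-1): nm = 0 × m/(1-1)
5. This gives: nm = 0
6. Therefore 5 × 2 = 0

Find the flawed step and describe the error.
Step 4: Multiply both sides by m/(1-1): nm = 0 × m/(1-1)

Step 4 multiplies both sides by m/(1-1). However, 1-1 = 0, so this is multiplication by m/0, which is undefined. We cannot multiply by an undefined expression.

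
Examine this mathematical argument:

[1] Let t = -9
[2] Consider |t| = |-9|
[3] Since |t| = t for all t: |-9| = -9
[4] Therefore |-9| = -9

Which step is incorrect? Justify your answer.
Step 3: Since |t| = t for all t: |-9| = -9

Step 3 incorrectly states that |t| = t for all t. The correct definition is |t| = t when t >= 0, and |t| = -t when t < 0. Since -9 < 0, we have |-9| = -(-9) = 9, not -9.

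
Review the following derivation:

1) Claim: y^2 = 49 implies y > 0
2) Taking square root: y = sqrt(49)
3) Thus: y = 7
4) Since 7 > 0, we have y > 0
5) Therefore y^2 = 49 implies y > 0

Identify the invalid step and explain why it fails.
Step 2: Taking square root: y = sqrt(49)

Step 2 takes the square root and assumes the positive root only. The equation y^2 = 49 actually has two solutions: y = 7 and y = -7. The proof silently assumes y > 0 without justification, then uses this assumption to conclude y > 0, which is circular. The counterexample y = -7 shows the claim is false.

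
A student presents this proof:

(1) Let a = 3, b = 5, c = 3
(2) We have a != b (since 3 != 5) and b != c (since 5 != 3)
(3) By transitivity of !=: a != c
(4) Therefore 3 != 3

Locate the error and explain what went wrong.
Step 3: By transitivity of !=: a != c

Step 3 incorrectly applies transitivity to the '!=' relation. Transitivity states: if a R b and b R c, then a R c. However, '!=' is not transitive. Counterexample: 3 != 5 and 5 != 3, but 3 = 3 (both equal 3). Transitivity holds for relations like <, <=, =, but not for !=.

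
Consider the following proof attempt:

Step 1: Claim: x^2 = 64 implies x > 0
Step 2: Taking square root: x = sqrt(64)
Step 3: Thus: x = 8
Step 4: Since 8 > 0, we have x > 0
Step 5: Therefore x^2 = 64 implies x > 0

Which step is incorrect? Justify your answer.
Step 2: Taking square root: x = sqrt(64)

Step 2 takes the square root and assumes the positive root only. The equation x^2 = 64 actually has two solutions: x = 8 and x = -8. The proof silently assumes x > 0 without justification, then uses this assumption to conclude x > 0, which is circular. The counterexample x = -8 shows the claim is false.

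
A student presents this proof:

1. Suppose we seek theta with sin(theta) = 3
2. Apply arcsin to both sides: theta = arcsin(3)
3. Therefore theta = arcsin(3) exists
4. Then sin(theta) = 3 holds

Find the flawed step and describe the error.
Step 2: Apply arcsin to both sides: theta = arcsin(3)

Step 2 applies arcsin to 3. However, arcsin(x) is only defined for x in [-1, 1] because sin(theta) can only produce values in that range. Since |3| > 1, arcsin(3) is undefined. There is no angle whose sine equals 3.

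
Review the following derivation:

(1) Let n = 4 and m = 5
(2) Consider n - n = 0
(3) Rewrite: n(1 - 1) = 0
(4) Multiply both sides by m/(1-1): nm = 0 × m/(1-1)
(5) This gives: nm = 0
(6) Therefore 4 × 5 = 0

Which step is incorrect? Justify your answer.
Step 4: Multiply both sides by m/(1-1): nm = 0 × m/(1-1)

Step 4 multiplies both sides by m/(1-1). However, 1-1 = 0, so this is multiplication by m/0, which is undefined. We cannot multiply by an undefined expression.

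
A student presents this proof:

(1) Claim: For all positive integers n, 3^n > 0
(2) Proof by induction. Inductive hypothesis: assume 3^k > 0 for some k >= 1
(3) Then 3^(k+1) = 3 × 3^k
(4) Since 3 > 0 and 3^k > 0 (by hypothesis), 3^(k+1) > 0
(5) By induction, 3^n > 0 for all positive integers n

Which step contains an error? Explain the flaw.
Step 5: By induction, 3^n > 0 for all positive integers n

Step 5 concludes the proof by induction, but no base case was ever established. A valid induction proof requires: (1) a base case proving 3^1 > 0, and (2) an inductive step showing IF 3^k > 0 THEN 3^(k+1) > 0. Steps 2-4 correctly establish the inductive step, but without the base case the conclusion in step 5 does not follow.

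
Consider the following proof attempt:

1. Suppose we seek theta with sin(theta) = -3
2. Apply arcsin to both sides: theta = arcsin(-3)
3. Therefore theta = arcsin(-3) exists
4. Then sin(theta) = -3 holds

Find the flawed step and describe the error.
Step 2: Apply arcsin to both sides: theta = arcsin(-3)

Step 2 applies arcsin to -3. However, arcsin(x) is only defined for x in [-1, 1] because sin(theta) can only produce values in that range. Since |-3| > 1, arcsin(-3) is undefined. There is no angle whose sine equals -3.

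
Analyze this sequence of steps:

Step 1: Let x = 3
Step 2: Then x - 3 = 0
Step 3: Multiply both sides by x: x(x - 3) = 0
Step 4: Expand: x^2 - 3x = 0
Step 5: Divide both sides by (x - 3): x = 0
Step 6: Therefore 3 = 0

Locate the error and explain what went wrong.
Step 5: Divide both sides by (x - 3): x = 0

Step 5 divides both sides by (x - 3). However, since x = 3, we have (x - 3) = 0. Division by zero is undefined, making this step invalid.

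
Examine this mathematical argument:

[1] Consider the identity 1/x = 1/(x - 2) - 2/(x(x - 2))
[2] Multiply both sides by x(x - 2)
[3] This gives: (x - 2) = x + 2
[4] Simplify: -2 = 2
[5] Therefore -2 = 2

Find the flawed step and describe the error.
Step 3: This gives: (x - 2) = x + 2

Step 3 makes a sign error when clearing denominators. Multiplying -2/(x(x - 2)) by x(x - 2) gives -2, not +2. The correct result is (x - 2) = x - 2, which is trivially true, not (x - 2) = x + 2. (Step 1 is a valid identity: 1/(x - 2) - 2/(x(x - 2)) = (x - 2)/(x(x - 2)) = 1/x.)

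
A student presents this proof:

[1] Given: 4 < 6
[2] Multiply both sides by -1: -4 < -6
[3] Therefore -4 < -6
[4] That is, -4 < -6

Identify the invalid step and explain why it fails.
Step 2: Multiply both sides by -1: -4 < -6

Step 2 multiplies both sides by -1 but fails to reverse the inequality sign. When multiplying (or dividing) an inequality by a negative number, the direction must be reversed. Since 4 < 6, we should get -4 > -6, i.e., -4 > -6.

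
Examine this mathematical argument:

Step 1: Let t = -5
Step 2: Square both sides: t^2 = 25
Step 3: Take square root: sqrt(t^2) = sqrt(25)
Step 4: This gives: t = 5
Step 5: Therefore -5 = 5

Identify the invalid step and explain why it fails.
Step 4: This gives: t = 5

Step 4 incorrectly states that sqrt(t^2) = t. The correct identity is sqrt(t^2) = |t|. Since t = -5 < 0, we have sqrt(t^2) = |-5| = 5, not t = -5.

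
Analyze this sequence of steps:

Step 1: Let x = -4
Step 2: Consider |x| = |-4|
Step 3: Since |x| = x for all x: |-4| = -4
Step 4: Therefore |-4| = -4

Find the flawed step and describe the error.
Step 3: Since |x| = x for all x: |-4| = -4

Step 3 incorrectly states that |x| = x for all x. The correct definition is |x| = x when x >= 0, and |x| = -x when x < 0. Since -4 < 0, we have |-4| = -(-4) = 4, not -4.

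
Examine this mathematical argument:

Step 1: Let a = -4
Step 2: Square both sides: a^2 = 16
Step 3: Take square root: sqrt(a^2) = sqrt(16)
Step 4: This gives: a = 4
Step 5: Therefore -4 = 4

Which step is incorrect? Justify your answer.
Step 4: This gives: a = 4

Step 4 incorrectly states that sqrt(a^2) = a. The correct identity is sqrt(a^2) = |a|. Since a = -4 < 0, we have sqrt(a^2) = |-4| = 4, not a = -4.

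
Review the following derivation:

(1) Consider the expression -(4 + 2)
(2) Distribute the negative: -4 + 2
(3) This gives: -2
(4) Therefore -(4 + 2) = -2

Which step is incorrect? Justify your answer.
Step 2: Distribute the negative: -4 + 2

Step 2 incorrectly distributes the negative sign. The correct distribution is -(4 + 2) = -4 - 2 = -6. The negative must be applied to both terms, not just the first. The error treats -(4 + 2) as -4 + 2, which equals -2 instead of -6.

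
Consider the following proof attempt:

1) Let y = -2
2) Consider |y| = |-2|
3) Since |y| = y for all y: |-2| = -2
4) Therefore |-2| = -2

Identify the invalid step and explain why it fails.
Step 3: Since |y| = y for all y: |-2| = -2

Step 3 incorrectly states that |y| = y for all y. The correct definition is |y| = y when y >= 0, and |y| = -y when y < 0. Since -2 < 0, we have |-2| = -(-2) = 2, not -2.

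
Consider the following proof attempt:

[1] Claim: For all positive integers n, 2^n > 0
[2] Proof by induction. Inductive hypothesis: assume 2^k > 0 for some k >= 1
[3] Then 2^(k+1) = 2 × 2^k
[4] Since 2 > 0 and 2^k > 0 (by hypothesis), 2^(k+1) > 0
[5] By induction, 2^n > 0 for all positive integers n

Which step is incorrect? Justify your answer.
Step 5: By induction, 2^n > 0 for all positive integers n

Step 5 concludes the proof by induction, but no base case was ever established. A valid induction proof requires: (1) a base case proving 2^1 > 0, and (2) an inductive step showing IF 2^k > 0 THEN 2^(k+1) > 0. Steps 2-4 correctly establish the inductive step, but without the base case the conclusion in step 5 does not follow.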